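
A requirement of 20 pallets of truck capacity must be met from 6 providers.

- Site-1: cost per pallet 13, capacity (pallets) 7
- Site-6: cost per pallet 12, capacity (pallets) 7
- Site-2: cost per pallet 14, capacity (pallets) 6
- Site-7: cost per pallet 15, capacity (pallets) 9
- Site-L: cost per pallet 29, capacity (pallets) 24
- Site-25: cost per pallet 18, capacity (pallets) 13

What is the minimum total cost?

259

Fill from the cheapest provider first.
Site-6 (12): use full 7 → 13 pallets to go.
Site-1 at 13: take all 7 pallets → 6 still needed.
Site-2 (14): use full 6 → 0 pallets to go.
Site-7, Site-25, Site-L: unused.
Cost = 7×12 + 7×13 + 6×14 = 259.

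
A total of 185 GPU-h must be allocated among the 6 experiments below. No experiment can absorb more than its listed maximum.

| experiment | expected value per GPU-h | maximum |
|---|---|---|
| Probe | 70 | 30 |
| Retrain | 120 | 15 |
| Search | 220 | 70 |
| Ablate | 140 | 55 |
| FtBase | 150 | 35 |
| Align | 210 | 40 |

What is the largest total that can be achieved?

34650

Order the experiments by expected value per GPU-h: Search 220 > Align 210 > FtBase 150 > Ablate 140 > Retrain 120 > Probe 70.
Search: +70 to 70 (cap) ; 115 left.
Align: +40 to 40 (cap) ; 75 left.
Give FtBase 35 to hit its cap of 35 ; 40 left.
Only 40 left; Ablate takes them to reach 40.
Total = 220×70 + 140×40 + 150×35 + 210×40 = 34650.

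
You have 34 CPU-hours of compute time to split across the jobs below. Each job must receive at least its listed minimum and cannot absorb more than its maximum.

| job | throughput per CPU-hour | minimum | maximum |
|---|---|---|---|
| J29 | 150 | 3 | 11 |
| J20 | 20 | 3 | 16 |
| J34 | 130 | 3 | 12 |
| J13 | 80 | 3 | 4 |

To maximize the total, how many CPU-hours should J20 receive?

7

Meeting every minimum uses 3+3+3+3 = 12 CPU-hours, leaving 22.
Rank by throughput per CPU-hour: J29 150 > J34 130 > J13 80 > J20 20.
Give J29 8 more to hit its cap of 11 → 14 left.
Give J34 9 more to hit its cap of 12 → 5 left.
J13: +1 to 4 (cap) → 4 left.
Only 4 left; J20 takes them to reach 7.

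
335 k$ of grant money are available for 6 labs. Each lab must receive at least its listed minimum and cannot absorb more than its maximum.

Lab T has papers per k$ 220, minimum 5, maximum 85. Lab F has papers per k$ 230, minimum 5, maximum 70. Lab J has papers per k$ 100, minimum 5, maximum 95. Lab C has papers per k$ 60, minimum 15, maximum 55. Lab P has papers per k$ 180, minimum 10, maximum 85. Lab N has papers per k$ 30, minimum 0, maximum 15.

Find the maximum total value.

Meeting every minimum uses 5+5+5+15+10+0 = 40 k$, leaving 295.
Rank by papers per k$: Lab F 230 > Lab T 220 > Lab P 180 > Lab J 100 > Lab C 60 > Lab N 30.
Give Lab F 65 more to hit its cap of 70 — 230 left.
Lab T takes 80 more to reach its cap of 85 — 150 left.
Give Lab P 75 more to hit its cap of 85 — 75 left.
Lab J has room for 90 more but only 75 remain, so it gets 80.
Total = 220×85 + 230×70 + 100×80 + 60×15 + 180×85 = 59000.

59000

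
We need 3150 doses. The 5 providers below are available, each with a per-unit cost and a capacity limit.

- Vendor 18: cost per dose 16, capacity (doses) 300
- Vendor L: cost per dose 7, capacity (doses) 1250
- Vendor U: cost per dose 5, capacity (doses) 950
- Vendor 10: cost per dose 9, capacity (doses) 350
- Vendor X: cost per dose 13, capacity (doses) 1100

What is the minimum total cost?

Cheapest first:
Take 950 from Vendor U at 5 — need 2200 more.
Vendor L (7): use full 1250 — 950 doses to go.
Take 350 from Vendor 10 at 9 — need 600 more.
Vendor X (13): take the remaining 600 — done.
Vendor 18: unused.
Cost = 950×5 + 1250×7 + 350×9 + 600×13 = 24450.

24450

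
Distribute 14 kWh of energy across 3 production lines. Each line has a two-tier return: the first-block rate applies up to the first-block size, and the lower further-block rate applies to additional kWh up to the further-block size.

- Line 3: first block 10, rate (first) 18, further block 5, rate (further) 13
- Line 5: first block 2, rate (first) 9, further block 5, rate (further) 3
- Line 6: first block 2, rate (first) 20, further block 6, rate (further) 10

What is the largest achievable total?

246

Treat each block as its own option and order by rate: Line 6/tier1 20 > Line 3/tier1 18 > Line 3/tier2 13 > Line 6/tier2 10 > Line 5/tier1 9 > Line 5/tier2 3.
Fill Line 6 tier1 block (2 at 20) → 12 left.
Fill Line 3 tier1 block (10 at 18) → 2 left.
2 remain; put them into Line 3 tier2 at 13.
Total = 20×2 + 18×10 + 13×2 = 246.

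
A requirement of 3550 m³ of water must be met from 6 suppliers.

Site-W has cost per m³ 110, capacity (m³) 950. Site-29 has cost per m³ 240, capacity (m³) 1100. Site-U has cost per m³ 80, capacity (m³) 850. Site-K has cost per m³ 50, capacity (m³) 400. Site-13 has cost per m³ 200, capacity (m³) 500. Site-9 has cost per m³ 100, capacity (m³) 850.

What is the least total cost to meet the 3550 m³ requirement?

Cheapest first:
Site-K at 50: take all 400 m³ → 3150 still needed.
Take 850 from Site-U at 80 → need 2300 more.
Site-9 (100): use full 850 → 1450 m³ to go.
Site-W at 110: take all 950 m³ → 500 still needed.
Take 500 from Site-13 at 200 → need 0 more.
Site-29: unused.
Cost = 400×50 + 850×80 + 850×100 + 950×110 + 500×200 = 377500.

377500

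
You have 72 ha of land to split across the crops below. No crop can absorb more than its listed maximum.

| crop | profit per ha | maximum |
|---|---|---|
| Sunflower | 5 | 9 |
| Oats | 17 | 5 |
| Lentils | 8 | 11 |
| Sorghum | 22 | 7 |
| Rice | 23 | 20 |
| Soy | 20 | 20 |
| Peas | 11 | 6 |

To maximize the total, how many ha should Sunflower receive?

Rank by profit per ha: Rice 23 > Sorghum 22 > Soy 20 > Oats 17 > Peas 11 > Lentils 8 > Sunflower 5.
Give Rice 20 to hit its cap of 20 ; 52 left.
Sorghum takes 7 to reach its cap of 7 ; 45 left.
Soy takes 20 to reach its cap of 20 ; 25 left.
Oats takes 5 to reach its cap of 5 ; 20 left.
Peas: +6 to 6 (cap) ; 14 left.
Lentils takes 11 to reach its cap of 11 ; 3 left.
Sunflower: +3 (room for 9) → 3. Pool exhausted.

3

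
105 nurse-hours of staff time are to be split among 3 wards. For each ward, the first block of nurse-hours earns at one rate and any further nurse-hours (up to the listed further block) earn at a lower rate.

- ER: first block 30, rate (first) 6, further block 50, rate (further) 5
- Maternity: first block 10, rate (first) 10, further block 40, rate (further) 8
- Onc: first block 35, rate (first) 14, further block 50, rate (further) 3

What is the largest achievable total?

1030

Treat each block as its own option and order by rate: Onc/first 14 > Maternity/first 10 > Maternity/second 8 > ER/first 6 > ER/second 5 > Onc/second 3.
Fill Onc first block (35 at 14) → 70 left.
Maternity/first (10): +10 → 60 left.
Fill Maternity second block (40 at 8) → 20 left.
ER first at 6: only 20 left, fill 20.
Total = 14×35 + 10×10 + 8×40 + 6×20 = 1030.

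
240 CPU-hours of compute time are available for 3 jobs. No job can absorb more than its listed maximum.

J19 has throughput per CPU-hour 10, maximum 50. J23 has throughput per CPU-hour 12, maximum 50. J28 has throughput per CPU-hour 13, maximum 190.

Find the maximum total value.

Rank by throughput per CPU-hour: J28 13 > J23 12 > J19 10.
Give J28 190 to hit its cap of 190 → 50 left.
Give J23 50 to hit its cap of 50 → 0 left.
Total = 12×50 + 13×190 = 3070.

3070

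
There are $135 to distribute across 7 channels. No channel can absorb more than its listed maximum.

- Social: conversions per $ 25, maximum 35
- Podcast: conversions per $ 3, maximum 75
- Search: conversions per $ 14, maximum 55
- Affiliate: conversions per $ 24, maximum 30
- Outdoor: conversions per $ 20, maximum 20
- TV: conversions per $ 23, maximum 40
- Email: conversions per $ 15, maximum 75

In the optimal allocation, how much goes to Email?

10

Highest conversions per $ first: Social 25 > Affiliate 24 > TV 23 > Outdoor 20 > Email 15 > Search 14 > Podcast 3.
Give Social 35 to hit its cap of 35 ; 100 left.
Affiliate: +30 to 30 (cap) ; 70 left.
TV: +40 to 40 (cap) ; 30 left.
Give Outdoor 20 to hit its cap of 20 ; 10 left.
Email: +10 (room for 75) → 10. Pool exhausted.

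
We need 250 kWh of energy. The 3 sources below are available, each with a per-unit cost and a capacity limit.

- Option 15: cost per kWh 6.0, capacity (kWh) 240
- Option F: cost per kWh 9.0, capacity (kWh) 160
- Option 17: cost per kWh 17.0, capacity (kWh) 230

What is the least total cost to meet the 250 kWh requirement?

Use sources in increasing cost order.
Take 240 from Option 15 at 6.0 ; need 10 more.
Option F at 9.0: take 10 of its 160 ; requirement met.
Option 17: unused.
Cost = 240×6.0 + 10×9.0 = 1530.

1530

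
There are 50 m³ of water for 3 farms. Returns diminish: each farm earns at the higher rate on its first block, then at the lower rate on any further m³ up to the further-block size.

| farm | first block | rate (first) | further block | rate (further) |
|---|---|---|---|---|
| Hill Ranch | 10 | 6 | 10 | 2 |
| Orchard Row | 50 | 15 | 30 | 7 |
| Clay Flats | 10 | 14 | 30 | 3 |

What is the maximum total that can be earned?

Order all 6 blocks by rate: Orchard Row/first 15 > Clay Flats/first 14 > Orchard Row/second 7 > Hill Ranch/first 6 > Clay Flats/second 3 > Hill Ranch/second 2.
Fill Orchard Row first block (50 at 15) → 0 left.
Total = 15×50 = 750.

750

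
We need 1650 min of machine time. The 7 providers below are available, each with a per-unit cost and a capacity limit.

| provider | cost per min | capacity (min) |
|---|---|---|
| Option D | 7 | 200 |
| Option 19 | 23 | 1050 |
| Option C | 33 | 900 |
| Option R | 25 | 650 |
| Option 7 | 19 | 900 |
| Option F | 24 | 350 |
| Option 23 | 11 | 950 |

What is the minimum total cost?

21350

Use providers in increasing cost order.
Option D (7): use full 200 → 1450 min to go.
Take 950 from Option 23 at 11 → need 500 more.
Option 7 (19): take the remaining 500 → done.
Option 19, Option F, Option R, Option C: unused.
Cost = 200×7 + 950×11 + 500×19 = 21350.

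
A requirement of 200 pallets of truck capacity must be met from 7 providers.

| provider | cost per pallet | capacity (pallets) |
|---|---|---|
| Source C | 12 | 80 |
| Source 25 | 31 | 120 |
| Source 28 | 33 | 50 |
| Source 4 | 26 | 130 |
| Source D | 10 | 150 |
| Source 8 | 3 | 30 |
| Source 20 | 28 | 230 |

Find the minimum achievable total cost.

Cheapest first:
Take 30 from Source 8 at 3 — need 170 more.
Take 150 from Source D at 10 — need 20 more.
Source C at 12: take 20 of its 80 — requirement met.
Source 4, Source 20, Source 25, Source 28: unused.
Cost = 30×3 + 150×10 + 20×12 = 1830.

1830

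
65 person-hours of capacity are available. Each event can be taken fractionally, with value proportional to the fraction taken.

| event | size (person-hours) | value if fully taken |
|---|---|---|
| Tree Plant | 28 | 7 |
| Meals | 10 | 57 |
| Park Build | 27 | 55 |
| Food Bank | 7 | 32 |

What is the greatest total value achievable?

149.25

Sort by value density: Meals 57/10≈5.7, Food Bank 32/7≈4.57, Park Build 55/27≈2.04, Tree Plant 7/28≈0.25.
Meals: take in full, 10 person-hours for value 57 → 55 left.
Food Bank: take in full, 7 person-hours for value 32 → 48 left.
Take all of Park Build (27 person-hours, value 55) → 21 person-hours left.
Only 21 person-hours remain; take 21/28 of Tree Plant for value 7×21/28 = 5.25.
Total value = 149.25.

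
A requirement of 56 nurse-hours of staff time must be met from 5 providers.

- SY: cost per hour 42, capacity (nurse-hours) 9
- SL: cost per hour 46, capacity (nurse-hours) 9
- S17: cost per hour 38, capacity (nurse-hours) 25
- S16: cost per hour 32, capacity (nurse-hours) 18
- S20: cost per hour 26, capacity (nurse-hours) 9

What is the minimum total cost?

Use providers in increasing cost order.
S20 at 26: take all 9 nurse-hours — 47 still needed.
S16 (32): use full 18 — 29 nurse-hours to go.
S17 (38): use full 25 — 4 nurse-hours to go.
Take 4 from SY at 42 to finish.
SL: unused.
Cost = 9×26 + 18×32 + 25×38 + 4×42 = 1928.

1928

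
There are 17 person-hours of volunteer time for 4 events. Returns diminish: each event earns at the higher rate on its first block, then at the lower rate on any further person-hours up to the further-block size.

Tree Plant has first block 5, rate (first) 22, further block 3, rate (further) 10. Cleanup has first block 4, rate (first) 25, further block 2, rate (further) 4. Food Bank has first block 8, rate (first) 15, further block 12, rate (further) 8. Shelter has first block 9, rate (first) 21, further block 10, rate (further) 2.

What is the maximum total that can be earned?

378

Treat each block as its own option and order by rate: Cleanup/first 25 > Tree Plant/first 22 > Shelter/first 21 > Food Bank/first 15 > Tree Plant/second 10 > Food Bank/second 8 > Cleanup/second 4 > Shelter/second 2.
Fill Cleanup first block (4 at 25) — 13 left.
Tree Plant first at 22: fill all 5 — 8 left.
Shelter first at 21: only 8 left, fill 8.
Total = 25×4 + 22×5 + 21×8 = 378.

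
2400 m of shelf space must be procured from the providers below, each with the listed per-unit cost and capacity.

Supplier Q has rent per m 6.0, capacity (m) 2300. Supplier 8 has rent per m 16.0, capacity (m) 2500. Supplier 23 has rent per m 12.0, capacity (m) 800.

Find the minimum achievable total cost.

15000

Cheapest first:
Supplier Q at 6.0: take all 2300 m ; 100 still needed.
Supplier 23 at 12.0: take 100 of its 800 ; requirement met.
Supplier 8: unused.
Cost = 2300×6.0 + 100×12.0 = 15000.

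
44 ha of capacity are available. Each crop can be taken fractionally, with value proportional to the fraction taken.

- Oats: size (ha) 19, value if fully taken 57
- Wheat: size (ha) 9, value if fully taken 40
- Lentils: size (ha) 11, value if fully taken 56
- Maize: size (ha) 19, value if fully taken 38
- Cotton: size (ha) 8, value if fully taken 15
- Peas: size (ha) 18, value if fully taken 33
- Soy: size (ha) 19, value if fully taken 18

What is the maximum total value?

163

Sort by value density: Lentils 56/11≈5.09, Wheat 40/9≈4.44, Oats 57/19≈3, Maize 38/19≈2, Cotton 15/8≈1.88, Peas 33/18≈1.83, Soy 18/19≈0.947.
All 11 ha of Lentils fit (value 56) → 33 remain.
All 9 ha of Wheat fit (value 40) → 24 remain.
Oats: take in full, 19 ha for value 57 → 5 left.
Only 5 ha remain; take 5/19 of Maize for value 38×5/19 = 10.
Total value = 163.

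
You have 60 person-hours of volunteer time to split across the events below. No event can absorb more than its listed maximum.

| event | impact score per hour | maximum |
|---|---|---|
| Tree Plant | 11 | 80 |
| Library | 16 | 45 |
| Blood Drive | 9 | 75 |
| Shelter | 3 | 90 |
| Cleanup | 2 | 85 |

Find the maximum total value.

Rank by impact score per hour: Library 16 > Tree Plant 11 > Blood Drive 9 > Shelter 3 > Cleanup 2.
Give Library 45 to hit its cap of 45 ; 15 left.
Only 15 left; Tree Plant takes them to reach 15.
Total = 11×15 + 16×45 = 885.

885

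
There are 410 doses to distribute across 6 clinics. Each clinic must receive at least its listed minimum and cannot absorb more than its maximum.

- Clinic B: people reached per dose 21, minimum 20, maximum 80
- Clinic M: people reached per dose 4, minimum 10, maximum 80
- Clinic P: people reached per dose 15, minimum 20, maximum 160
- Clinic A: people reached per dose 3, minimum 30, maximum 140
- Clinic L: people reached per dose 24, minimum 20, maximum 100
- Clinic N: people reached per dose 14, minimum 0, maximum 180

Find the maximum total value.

Meeting every minimum uses 20+10+20+30+20+0 = 100 doses, leaving 310.
Rank by people reached per dose: Clinic L 24 > Clinic B 21 > Clinic P 15 > Clinic N 14 > Clinic M 4 > Clinic A 3.
Clinic L: +80 to 100 (cap) → 230 left.
Clinic B takes 60 more to reach its cap of 80 → 170 left.
Clinic P takes 140 more to reach its cap of 160 → 30 left.
Clinic N: +30 (room for 180) → 30. Pool exhausted.
Total = 21×80 + 4×10 + 15×160 + 3×30 + 24×100 + 14×30 = 7030.

7030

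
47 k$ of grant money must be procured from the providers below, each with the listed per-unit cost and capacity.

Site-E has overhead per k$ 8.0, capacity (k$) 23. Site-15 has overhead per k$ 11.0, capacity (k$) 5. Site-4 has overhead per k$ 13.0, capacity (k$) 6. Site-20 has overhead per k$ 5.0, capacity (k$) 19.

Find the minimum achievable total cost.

334

Use providers in increasing cost order.
Take 19 from Site-20 at 5.0 → need 28 more.
Site-E at 8.0: take all 23 k$ → 5 still needed.
Site-15 at 11.0: take all 5 k$ → 0 still needed.
Site-4: unused.
Cost = 19×5.0 + 23×8.0 + 5×11.0 = 334.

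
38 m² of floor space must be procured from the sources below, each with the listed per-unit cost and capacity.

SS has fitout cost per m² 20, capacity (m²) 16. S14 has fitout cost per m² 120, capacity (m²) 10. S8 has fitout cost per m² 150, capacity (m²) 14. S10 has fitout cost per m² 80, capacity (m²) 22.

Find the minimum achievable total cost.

2080

Cheapest first:
SS (20): use full 16 — 22 m² to go.
Take 22 from S10 at 80 — need 0 more.
S14, S8: unused.
Cost = 16×20 + 22×80 = 2080.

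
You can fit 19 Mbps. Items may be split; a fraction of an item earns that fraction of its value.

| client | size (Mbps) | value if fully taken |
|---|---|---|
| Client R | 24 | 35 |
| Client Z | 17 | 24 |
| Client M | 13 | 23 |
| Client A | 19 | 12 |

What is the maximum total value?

Sort by value density: Client M 23/13≈1.77, Client R 35/24≈1.46, Client Z 24/17≈1.41, Client A 12/19≈0.632.
Client M: take in full, 13 Mbps for value 23 ; 6 left.
6 Mbps left: a 6/24 share of Client R gives 35×6/24 = 8.75.
Total value = 31.75.

31.75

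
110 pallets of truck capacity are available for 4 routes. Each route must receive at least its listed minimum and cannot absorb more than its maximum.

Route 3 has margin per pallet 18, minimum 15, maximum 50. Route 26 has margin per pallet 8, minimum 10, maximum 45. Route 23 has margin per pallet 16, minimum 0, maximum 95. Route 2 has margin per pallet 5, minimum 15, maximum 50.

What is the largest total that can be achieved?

Meeting every minimum uses 15+10+0+15 = 40 pallets, leaving 70.
Rank by margin per pallet: Route 3 18 > Route 23 16 > Route 26 8 > Route 2 5.
Give Route 3 35 more to hit its cap of 50 ; 35 left.
Route 23 has room for 95 more but only 35 remain, so it gets 35.
Total = 18×50 + 8×10 + 16×35 + 5×15 = 1615.

1615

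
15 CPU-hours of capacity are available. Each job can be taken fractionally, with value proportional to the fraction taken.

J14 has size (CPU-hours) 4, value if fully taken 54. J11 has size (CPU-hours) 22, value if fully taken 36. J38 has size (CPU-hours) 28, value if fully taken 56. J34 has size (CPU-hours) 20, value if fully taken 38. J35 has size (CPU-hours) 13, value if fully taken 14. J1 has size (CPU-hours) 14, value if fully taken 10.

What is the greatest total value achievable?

76

Sort by value density: J14 54/4≈13.5, J38 56/28≈2, J34 38/20≈1.9, J11 36/22≈1.64, J35 14/13≈1.08, J1 10/14≈0.714.
Take all of J14 (4 CPU-hours, value 54) — 11 CPU-hours left.
Only 11 CPU-hours remain; take 11/28 of J38 for value 56×11/28 = 22.
Total value = 76.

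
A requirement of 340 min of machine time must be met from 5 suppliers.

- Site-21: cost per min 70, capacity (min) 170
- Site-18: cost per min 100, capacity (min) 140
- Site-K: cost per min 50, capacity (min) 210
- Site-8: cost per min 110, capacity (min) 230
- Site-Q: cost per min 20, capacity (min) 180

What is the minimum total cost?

11600

Cheapest first:
Site-Q at 20: take all 180 min → 160 still needed.
Site-K at 50: take 160 of its 210 → requirement met.
Site-21, Site-18, Site-8: unused.
Cost = 180×20 + 160×50 = 11600.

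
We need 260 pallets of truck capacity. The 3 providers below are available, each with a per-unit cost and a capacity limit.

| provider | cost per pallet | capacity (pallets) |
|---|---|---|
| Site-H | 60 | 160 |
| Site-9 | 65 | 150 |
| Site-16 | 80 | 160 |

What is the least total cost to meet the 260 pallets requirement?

Use providers in increasing cost order.
Site-H at 60: take all 160 pallets ; 100 still needed.
Site-9 (65): take the remaining 100 ; done.
Site-16: unused.
Cost = 160×60 + 100×65 = 16100.

16100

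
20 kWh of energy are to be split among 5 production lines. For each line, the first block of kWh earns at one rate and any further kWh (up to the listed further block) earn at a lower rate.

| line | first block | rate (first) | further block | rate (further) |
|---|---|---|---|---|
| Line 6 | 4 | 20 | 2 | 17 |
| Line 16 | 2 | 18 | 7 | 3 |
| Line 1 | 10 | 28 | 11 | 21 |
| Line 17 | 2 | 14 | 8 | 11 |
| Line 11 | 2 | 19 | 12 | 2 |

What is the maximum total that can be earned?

Rank every tier by rate: Line 1/first 28 > Line 1/second 21 > Line 6/first 20 > Line 11/first 19 > Line 16/first 18 > Line 6/second 17 > Line 17/first 14 > Line 17/second 11 > Line 16/second 3 > Line 11/second 2.
Line 1/first (28): +10 — 10 left.
Line 1 second at 21: only 10 left, fill 10.
Total = 28×10 + 21×10 = 490.

490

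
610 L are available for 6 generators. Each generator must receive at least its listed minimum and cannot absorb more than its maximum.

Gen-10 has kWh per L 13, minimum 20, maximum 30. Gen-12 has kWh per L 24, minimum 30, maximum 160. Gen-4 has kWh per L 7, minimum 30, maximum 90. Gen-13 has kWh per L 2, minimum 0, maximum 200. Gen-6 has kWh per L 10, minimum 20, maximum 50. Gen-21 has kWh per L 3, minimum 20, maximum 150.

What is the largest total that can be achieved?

6070

Meeting every minimum uses 20+30+30+0+20+20 = 120 L, leaving 490.
Order the generators by kWh per L: Gen-12 24 > Gen-10 13 > Gen-6 10 > Gen-4 7 > Gen-21 3 > Gen-13 2.
Gen-12 takes 130 more to reach its cap of 160 — 360 left.
Give Gen-10 10 more to hit its cap of 30 — 350 left.
Give Gen-6 30 more to hit its cap of 50 — 320 left.
Gen-4: +60 to 90 (cap) — 260 left.
Give Gen-21 130 more to hit its cap of 150 — 130 left.
Gen-13 has room for 200 more but only 130 remain, so it gets 130.
Total = 13×30 + 24×160 + 7×90 + 2×130 + 10×50 + 3×150 = 6070.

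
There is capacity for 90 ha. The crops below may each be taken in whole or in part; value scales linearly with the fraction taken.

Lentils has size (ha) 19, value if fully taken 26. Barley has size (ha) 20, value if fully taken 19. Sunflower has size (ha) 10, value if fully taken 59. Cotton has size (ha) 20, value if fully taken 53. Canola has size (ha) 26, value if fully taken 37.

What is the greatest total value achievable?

189.25

Best value per unit of size first: Sunflower 59/10≈5.9, Cotton 53/20≈2.65, Canola 37/26≈1.42, Lentils 26/19≈1.37, Barley 19/20≈0.95.
Take all of Sunflower (10 ha, value 59) → 80 ha left.
Cotton: take in full, 20 ha for value 53 → 60 left.
Take all of Canola (26 ha, value 37) → 34 ha left.
Take all of Lentils (19 ha, value 26) → 15 ha left.
15 ha left: a 15/20 share of Barley gives 19×15/20 = 14.25.
Total value = 189.25.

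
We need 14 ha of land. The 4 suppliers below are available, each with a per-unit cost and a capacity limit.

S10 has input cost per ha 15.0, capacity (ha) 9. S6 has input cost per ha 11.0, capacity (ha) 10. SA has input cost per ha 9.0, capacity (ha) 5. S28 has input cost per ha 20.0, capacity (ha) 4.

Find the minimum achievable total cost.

144

Fill from the cheapest supplier first.
SA (9.0): use full 5 → 9 ha to go.
S6 at 11.0: take 9 of its 10 → requirement met.
S10, S28: unused.
Cost = 5×9.0 + 9×11.0 = 144.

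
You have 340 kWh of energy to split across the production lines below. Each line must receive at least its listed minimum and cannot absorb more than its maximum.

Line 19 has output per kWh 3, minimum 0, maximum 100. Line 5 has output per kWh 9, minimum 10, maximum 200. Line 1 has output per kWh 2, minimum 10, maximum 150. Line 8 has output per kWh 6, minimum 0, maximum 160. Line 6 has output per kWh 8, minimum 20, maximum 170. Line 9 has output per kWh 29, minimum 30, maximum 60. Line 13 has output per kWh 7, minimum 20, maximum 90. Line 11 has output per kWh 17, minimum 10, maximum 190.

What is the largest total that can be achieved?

Meeting every minimum uses 0+10+10+0+20+30+20+10 = 100 kWh, leaving 240.
Highest output per kWh first: Line 9 29 > Line 11 17 > Line 5 9 > Line 6 8 > Line 13 7 > Line 8 6 > Line 19 3 > Line 1 2.
Give Line 9 30 more to hit its cap of 60 → 210 left.
Give Line 11 180 more to hit its cap of 190 → 30 left.
Line 5 has room for 190 more but only 30 remain, so it gets 40.
Total = 9×40 + 2×10 + 8×20 + 29×60 + 7×20 + 17×190 = 5650.

5650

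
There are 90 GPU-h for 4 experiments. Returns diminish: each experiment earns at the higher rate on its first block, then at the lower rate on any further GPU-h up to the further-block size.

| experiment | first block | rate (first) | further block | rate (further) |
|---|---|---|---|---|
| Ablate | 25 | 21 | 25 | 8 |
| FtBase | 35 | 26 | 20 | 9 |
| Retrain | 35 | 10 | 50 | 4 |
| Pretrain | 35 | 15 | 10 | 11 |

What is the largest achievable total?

Treat each block as its own option and order by rate: FtBase/T1 26 > Ablate/T1 21 > Pretrain/T1 15 > Pretrain/T2 11 > Retrain/T1 10 > FtBase/T2 9 > Ablate/T2 8 > Retrain/T2 4.
Fill FtBase T1 block (35 at 26) → 55 left.
Fill Ablate T1 block (25 at 21) → 30 left.
Pretrain T1 at 15: only 30 left, fill 30.
Total = 26×35 + 21×25 + 15×30 = 1885.

1885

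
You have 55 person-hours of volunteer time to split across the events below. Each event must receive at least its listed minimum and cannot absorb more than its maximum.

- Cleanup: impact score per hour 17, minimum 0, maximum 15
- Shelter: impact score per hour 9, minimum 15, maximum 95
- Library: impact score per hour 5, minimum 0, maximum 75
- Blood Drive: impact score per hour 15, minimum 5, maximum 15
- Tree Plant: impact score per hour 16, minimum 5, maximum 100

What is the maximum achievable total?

Meeting every minimum uses 0+15+0+5+5 = 25 person-hours, leaving 30.
Rank by impact score per hour: Cleanup 17 > Tree Plant 16 > Blood Drive 15 > Shelter 9 > Library 5.
Give Cleanup 15 more to hit its cap of 15 → 15 left.
Only 15 left; Tree Plant takes them to reach 20.
Total = 17×15 + 9×15 + 15×5 + 16×20 = 785.

785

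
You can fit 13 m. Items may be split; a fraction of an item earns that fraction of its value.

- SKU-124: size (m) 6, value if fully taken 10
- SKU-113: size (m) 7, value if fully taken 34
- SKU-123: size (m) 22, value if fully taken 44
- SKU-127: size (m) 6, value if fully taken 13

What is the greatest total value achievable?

Sort by value density: SKU-113 34/7≈4.86, SKU-127 13/6≈2.17, SKU-123 44/22≈2, SKU-124 10/6≈1.67.
Take all of SKU-113 (7 m, value 34) — 6 m left.
SKU-127: take in full, 6 m for value 13 — 0 left.
Total value = 47.

47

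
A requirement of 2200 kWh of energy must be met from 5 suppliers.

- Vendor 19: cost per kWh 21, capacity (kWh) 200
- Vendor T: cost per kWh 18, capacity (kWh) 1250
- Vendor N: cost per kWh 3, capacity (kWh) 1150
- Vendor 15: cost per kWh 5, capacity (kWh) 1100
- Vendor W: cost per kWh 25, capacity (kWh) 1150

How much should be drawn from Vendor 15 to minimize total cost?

1050

Use suppliers in increasing cost order.
Vendor N at 3: take all 1150 kWh — 1050 still needed.
Vendor 15 at 5: take 1050 of its 1100 — requirement met.
Vendor T, Vendor 19, Vendor W: unused.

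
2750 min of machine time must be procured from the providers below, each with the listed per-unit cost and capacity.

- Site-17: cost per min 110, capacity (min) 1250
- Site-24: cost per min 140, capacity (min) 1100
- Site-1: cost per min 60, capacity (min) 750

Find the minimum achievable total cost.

287500

Fill from the cheapest provider first.
Take 750 from Site-1 at 60 ; need 2000 more.
Take 1250 from Site-17 at 110 ; need 750 more.
Take 750 from Site-24 at 140 to finish.
Cost = 750×60 + 1250×110 + 750×140 = 287500.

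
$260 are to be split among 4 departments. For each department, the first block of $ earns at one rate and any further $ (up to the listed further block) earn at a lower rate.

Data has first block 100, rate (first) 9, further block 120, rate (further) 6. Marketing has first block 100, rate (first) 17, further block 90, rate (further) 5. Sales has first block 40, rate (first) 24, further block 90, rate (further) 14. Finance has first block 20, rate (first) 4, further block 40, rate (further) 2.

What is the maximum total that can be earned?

4190

Treat each block as its own option and order by rate: Sales/T1 24 > Marketing/T1 17 > Sales/T2 14 > Data/T1 9 > Data/T2 6 > Marketing/T2 5 > Finance/T1 4 > Finance/T2 2.
Fill Sales T1 block (40 at 24) — 220 left.
Marketing T1 at 17: fill all 100 — 120 left.
Sales/T2 (14): +90 — 30 left.
30 remain; put them into Data T1 at 9.
Total = 24×40 + 17×100 + 14×90 + 9×30 = 4190.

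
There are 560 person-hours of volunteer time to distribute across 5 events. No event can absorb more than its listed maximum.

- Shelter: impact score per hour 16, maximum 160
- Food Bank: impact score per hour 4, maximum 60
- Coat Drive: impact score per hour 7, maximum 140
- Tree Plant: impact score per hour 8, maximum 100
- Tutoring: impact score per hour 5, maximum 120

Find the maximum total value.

Rank by impact score per hour: Shelter 16 > Tree Plant 8 > Coat Drive 7 > Tutoring 5 > Food Bank 4.
Shelter: +160 to 160 (cap) ; 400 left.
Tree Plant takes 100 to reach its cap of 100 ; 300 left.
Coat Drive: +140 to 140 (cap) ; 160 left.
Tutoring takes 120 to reach its cap of 120 ; 40 left.
Food Bank has room for 60 but only 40 remain, so it gets 40.
Total = 16×160 + 4×40 + 7×140 + 8×100 + 5×120 = 5100.

5100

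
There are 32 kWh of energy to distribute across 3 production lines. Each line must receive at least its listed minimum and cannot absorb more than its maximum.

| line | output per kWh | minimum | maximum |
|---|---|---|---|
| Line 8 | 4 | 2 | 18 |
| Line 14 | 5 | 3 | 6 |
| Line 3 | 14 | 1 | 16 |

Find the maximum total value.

Meeting every minimum uses 2+3+1 = 6 kWh, leaving 26.
Rank by output per kWh: Line 3 14 > Line 14 5 > Line 8 4.
Line 3: +15 to 16 (cap) → 11 left.
Line 14 takes 3 more to reach its cap of 6 → 8 left.
Only 8 left; Line 8 takes them to reach 10.
Total = 4×10 + 5×6 + 14×16 = 294.

294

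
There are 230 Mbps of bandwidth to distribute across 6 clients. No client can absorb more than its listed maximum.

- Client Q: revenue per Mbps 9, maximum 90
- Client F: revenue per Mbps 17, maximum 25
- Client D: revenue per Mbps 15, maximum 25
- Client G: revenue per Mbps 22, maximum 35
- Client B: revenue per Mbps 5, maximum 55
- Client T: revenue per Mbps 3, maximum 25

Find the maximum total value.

Highest revenue per Mbps first: Client G 22 > Client F 17 > Client D 15 > Client Q 9 > Client B 5 > Client T 3.
Give Client G 35 to hit its cap of 35 ; 195 left.
Client F: +25 to 25 (cap) ; 170 left.
Client D takes 25 to reach its cap of 25 ; 145 left.
Give Client Q 90 to hit its cap of 90 ; 55 left.
Client B takes 55 to reach its cap of 55 ; 0 left.
Total = 9×90 + 17×25 + 15×25 + 22×35 + 5×55 = 2655.

2655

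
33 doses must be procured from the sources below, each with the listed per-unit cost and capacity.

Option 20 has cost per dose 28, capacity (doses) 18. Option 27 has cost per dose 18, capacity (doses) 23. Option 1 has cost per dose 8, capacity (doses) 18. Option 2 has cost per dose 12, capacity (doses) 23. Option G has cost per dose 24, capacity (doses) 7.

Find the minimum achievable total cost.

Use sources in increasing cost order.
Option 1 (8): use full 18 ; 15 doses to go.
Option 2 (12): take the remaining 15 ; done.
Option 27, Option G, Option 20: unused.
Cost = 18×8 + 15×12 = 324.

324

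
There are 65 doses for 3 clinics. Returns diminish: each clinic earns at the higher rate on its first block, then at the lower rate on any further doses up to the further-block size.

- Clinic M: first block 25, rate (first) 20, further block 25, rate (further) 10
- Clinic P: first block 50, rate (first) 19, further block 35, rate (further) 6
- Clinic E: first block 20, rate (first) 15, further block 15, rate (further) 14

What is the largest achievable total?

1260

Order all 6 blocks by rate: Clinic M/tier1 20 > Clinic P/tier1 19 > Clinic E/tier1 15 > Clinic E/tier2 14 > Clinic M/tier2 10 > Clinic P/tier2 6.
Clinic M/tier1 (20): +25 → 40 left.
40 remain; put them into Clinic P tier1 at 19.
Total = 20×25 + 19×40 = 1260.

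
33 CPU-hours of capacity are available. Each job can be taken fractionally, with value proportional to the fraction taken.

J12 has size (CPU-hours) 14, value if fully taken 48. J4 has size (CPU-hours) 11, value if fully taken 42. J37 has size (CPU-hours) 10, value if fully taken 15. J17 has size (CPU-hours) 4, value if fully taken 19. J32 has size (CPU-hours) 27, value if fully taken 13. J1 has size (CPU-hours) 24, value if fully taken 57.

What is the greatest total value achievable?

Rank by value-to-size ratio: J17 19/4≈4.75, J4 42/11≈3.82, J12 48/14≈3.43, J1 57/24≈2.38, J37 15/10≈1.5, J32 13/27≈0.481.
J17: take in full, 4 CPU-hours for value 19 — 29 left.
All 11 CPU-hours of J4 fit (value 42) — 18 remain.
J12: take in full, 14 CPU-hours for value 48 — 4 left.
Only 4 CPU-hours remain; take 4/24 of J1 for value 57×4/24 = 9.5.
Total value = 118.5.

118.5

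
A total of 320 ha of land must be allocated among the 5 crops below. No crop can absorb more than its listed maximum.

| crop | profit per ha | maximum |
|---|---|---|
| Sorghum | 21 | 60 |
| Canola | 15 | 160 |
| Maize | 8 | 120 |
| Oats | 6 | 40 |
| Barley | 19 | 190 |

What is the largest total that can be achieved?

Highest profit per ha first: Sorghum 21 > Barley 19 > Canola 15 > Maize 8 > Oats 6.
Sorghum takes 60 to reach its cap of 60 ; 260 left.
Barley: +190 to 190 (cap) ; 70 left.
Only 70 left; Canola takes them to reach 70.
Total = 21×60 + 15×70 + 19×190 = 5920.

5920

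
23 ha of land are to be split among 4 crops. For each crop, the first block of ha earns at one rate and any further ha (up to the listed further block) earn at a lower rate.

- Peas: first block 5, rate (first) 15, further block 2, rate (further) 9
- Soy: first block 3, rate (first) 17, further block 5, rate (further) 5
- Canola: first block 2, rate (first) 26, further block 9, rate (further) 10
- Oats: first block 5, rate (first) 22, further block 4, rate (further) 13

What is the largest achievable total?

380

Order all 8 blocks by rate: Canola/first 26 > Oats/first 22 > Soy/first 17 > Peas/first 15 > Oats/second 13 > Canola/second 10 > Peas/second 9 > Soy/second 5.
Canola/first (26): +2 → 21 left.
Oats/first (22): +5 → 16 left.
Soy first at 17: fill all 3 → 13 left.
Fill Peas first block (5 at 15) → 8 left.
Fill Oats second block (4 at 13) → 4 left.
Canola/second: +4 of 9 at 10; pool empty.
Total = 26×2 + 22×5 + 17×3 + 15×5 + 13×4 + 10×4 = 380.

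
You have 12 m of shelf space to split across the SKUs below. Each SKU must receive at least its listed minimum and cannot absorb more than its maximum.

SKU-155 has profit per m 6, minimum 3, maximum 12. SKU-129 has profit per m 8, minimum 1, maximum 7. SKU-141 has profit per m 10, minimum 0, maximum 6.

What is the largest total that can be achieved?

102

Meeting every minimum uses 3+1+0 = 4 m, leaving 8.
Rank by profit per m: SKU-141 10 > SKU-129 8 > SKU-155 6.
SKU-141: +6 to 6 (cap) — 2 left.
Only 2 left; SKU-129 takes them to reach 3.
Total = 6×3 + 8×3 + 10×6 = 102.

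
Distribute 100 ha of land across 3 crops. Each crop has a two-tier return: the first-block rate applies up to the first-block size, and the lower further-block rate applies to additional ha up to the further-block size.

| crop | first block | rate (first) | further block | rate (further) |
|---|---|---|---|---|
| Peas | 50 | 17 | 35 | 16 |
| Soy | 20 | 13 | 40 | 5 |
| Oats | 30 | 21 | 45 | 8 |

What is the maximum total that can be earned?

Order all 6 blocks by rate: Oats/T1 21 > Peas/T1 17 > Peas/T2 16 > Soy/T1 13 > Oats/T2 8 > Soy/T2 5.
Oats/T1 (21): +30 ; 70 left.
Fill Peas T1 block (50 at 17) ; 20 left.
20 remain; put them into Peas T2 at 16.
Total = 21×30 + 17×50 + 16×20 = 1800.

1800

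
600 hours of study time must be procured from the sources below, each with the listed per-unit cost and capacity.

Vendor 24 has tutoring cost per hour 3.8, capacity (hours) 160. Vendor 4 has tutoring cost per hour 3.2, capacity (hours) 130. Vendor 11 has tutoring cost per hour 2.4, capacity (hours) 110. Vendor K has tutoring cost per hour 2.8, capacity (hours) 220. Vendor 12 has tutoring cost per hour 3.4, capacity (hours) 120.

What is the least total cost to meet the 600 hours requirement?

Cheapest first:
Vendor 11 at 2.4: take all 110 hours → 490 still needed.
Vendor K at 2.8: take all 220 hours → 270 still needed.
Vendor 4 (3.2): use full 130 → 140 hours to go.
Vendor 12 (3.4): use full 120 → 20 hours to go.
Take 20 from Vendor 24 at 3.8 to finish.
Cost = 110×2.4 + 220×2.8 + 130×3.2 + 120×3.4 + 20×3.8 = 1780.

1780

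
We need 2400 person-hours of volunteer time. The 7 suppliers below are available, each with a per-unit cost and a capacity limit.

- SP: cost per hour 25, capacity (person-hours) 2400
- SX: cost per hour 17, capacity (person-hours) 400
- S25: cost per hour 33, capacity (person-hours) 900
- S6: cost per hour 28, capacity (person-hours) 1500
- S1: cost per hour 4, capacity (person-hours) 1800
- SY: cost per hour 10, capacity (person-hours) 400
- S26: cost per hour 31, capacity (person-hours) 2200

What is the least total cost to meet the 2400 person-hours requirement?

Fill from the cheapest supplier first.
S1 at 4: take all 1800 person-hours — 600 still needed.
SY at 10: take all 400 person-hours — 200 still needed.
SX at 17: take 200 of its 400 — requirement met.
SP, S6, S26, S25: unused.
Cost = 1800×4 + 400×10 + 200×17 = 14600.

14600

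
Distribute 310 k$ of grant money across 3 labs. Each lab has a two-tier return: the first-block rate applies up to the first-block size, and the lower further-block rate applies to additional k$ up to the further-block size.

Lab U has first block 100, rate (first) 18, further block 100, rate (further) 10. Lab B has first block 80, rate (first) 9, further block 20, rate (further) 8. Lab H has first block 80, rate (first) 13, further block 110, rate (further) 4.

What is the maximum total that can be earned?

Rank every tier by rate: Lab U/tier1 18 > Lab H/tier1 13 > Lab U/tier2 10 > Lab B/tier1 9 > Lab B/tier2 8 > Lab H/tier2 4.
Fill Lab U tier1 block (100 at 18) — 210 left.
Lab H tier1 at 13: fill all 80 — 130 left.
Fill Lab U tier2 block (100 at 10) — 30 left.
Lab B/tier1: +30 of 80 at 9; pool empty.
Total = 18×100 + 13×80 + 10×100 + 9×30 = 4110.

4110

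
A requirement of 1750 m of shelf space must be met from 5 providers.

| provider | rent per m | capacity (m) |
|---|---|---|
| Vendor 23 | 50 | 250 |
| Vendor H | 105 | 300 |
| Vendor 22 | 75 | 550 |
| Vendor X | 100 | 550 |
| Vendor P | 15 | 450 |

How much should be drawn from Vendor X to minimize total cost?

500

Cheapest first:
Take 450 from Vendor P at 15 → need 1300 more.
Take 250 from Vendor 23 at 50 → need 1050 more.
Take 550 from Vendor 22 at 75 → need 500 more.
Take 500 from Vendor X at 100 to finish.
Vendor H: unused.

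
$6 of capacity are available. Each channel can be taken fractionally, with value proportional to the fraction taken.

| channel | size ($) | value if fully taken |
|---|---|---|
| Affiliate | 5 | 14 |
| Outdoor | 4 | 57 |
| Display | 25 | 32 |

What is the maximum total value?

62.6

Sort by value density: Outdoor 57/4≈14.2, Affiliate 14/5≈2.8, Display 32/25≈1.28.
All 4 $ of Outdoor fit (value 57) — 2 remain.
Only 2 $ remain; take 2/5 of Affiliate for value 14×2/5 = 5.6.
Total value = 62.6.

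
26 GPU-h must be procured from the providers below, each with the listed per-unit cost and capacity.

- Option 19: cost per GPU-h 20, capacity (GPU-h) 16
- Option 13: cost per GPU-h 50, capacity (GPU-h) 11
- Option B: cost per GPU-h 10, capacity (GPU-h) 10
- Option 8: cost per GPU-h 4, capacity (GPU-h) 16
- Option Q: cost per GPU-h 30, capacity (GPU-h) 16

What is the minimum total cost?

Cheapest first:
Take 16 from Option 8 at 4 → need 10 more.
Take 10 from Option B at 10 → need 0 more.
Option 19, Option Q, Option 13: unused.
Cost = 16×4 + 10×10 = 164.

164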